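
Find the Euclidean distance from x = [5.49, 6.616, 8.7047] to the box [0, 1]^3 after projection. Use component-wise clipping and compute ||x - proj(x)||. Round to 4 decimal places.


Project each component onto [0, 1].
clip(5.49) = 1.0, clip(6.616) = 1.0, clip(8.7047) = 1.0
Projection = [1.0, 1.0, 1.0]
Squared diffs: [20.1601, 31.5395, 59.3624]
Distance = sqrt(111.062) = 10.5386


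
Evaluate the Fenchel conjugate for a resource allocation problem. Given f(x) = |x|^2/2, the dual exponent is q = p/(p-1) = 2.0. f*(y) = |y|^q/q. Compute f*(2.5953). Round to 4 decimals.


The conjugate exponent q satisfies 1/p + 1/q = 1.
p = 2, so q = 2/(2 - 1) = 2.0
|y|^q = 2.5953^2.0 = 6.7356
f*(2.5953) = 6.7356 / 2.0 = 3.3678


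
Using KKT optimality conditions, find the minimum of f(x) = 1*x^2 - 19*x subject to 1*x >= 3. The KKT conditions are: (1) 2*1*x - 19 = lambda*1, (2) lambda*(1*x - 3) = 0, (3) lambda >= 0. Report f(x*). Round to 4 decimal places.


Step 1: Try lambda = 0 (constraint inactive).
Stationarity: 2*1*x - 19 = 0
x* = 19/(2*1) = 9.5
Check constraint: 1*9.5 = 9.5 >= 3 -- satisfied.
Step 2: Compute optimal value.
f(x*) = 1*9.5^2 - 19*9.5 = -90.25


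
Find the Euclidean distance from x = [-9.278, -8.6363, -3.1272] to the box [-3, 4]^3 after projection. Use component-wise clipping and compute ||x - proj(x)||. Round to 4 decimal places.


Project each component onto [-3, 4].
clip(-9.278) = -3.0, clip(-8.6363) = -3.0, clip(-3.1272) = -3.0
Projection = [-3.0, -3.0, -3.0]
Squared diffs: [39.4133, 31.7679, 0.0162]
Distance = sqrt(71.1974) = 8.4379


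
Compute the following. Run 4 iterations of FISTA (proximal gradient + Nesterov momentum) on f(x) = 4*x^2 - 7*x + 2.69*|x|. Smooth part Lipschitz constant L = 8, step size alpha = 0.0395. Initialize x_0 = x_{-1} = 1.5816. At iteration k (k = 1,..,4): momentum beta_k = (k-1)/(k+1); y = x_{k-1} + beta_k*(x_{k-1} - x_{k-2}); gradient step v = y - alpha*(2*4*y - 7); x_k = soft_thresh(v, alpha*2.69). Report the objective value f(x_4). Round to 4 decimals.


FISTA on f(x) = 4*x^2 - 7*x + 2.69*|x|
L = 8, alpha = 0.0395
Iteration 1: beta = 0.0, y = 1.5816 + 0.0*(1.5816 - 1.5816) = 1.5816
  grad(y) = 5.6528, v = y - alpha*grad = 1.3583
  prox(v) = soft_thresh(1.3583, 0.1063) = 1.2521
Iteration 2: beta = 0.3333, y = 1.2521 + 0.3333*(1.2521 - 1.5816) = 1.1422
  grad(y) = 2.1377, v = y - alpha*grad = 1.0578
  prox(v) = soft_thresh(1.0578, 0.1063) = 0.9515
Iteration 3: beta = 0.5, y = 0.9515 + 0.5*(0.9515 - 1.2521) = 0.8012
  grad(y) = -0.59, v = y - alpha*grad = 0.8246
  prox(v) = soft_thresh(0.8246, 0.1063) = 0.7183
Iteration 4: beta = 0.6, y = 0.7183 + 0.6*(0.7183 - 0.9515) = 0.5784
  grad(y) = -2.3731, v = y - alpha*grad = 0.6721
  prox(v) = soft_thresh(0.6721, 0.1063) = 0.5658
f(x_4) = 4*0.5658^2 - 7*0.5658 + 2.69*|0.5658| = -1.1581


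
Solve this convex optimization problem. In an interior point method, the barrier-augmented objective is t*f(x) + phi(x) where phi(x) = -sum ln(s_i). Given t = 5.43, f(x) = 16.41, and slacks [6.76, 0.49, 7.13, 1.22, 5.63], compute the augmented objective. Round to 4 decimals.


Step 1: Compute log-barrier.
ln values: [1.911, -0.7133, 1.9643, 0.1989, 1.7281]
phi = -(1.911 - 0.7133 + 1.9643 + 0.1989 + 1.7281) = -5.0889
Step 2: Compute augmented objective.
t*f(x) = 5.43*16.41 = 89.1063
Total = 89.1063 - 5.0889 = 84.0174


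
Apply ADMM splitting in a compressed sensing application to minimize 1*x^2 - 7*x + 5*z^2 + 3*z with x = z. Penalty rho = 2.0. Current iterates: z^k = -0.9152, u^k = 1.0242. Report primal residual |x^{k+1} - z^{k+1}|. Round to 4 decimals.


ADMM iteration with rho = 2.0, z^k = -0.9152, u^k = 1.0242
Step 1: x-update.
Minimize 1*x^2 - 7*x + (2.0/2)*(x + 0.9152 + 1.0242)^2
FOC: (2*1 + 2.0)*x = 7 + 2.0*(-0.9152 - 1.0242)
x^{k+1} = 0.7803
Step 2: z-update.
Minimize 5*z^2 + 3*z + (2.0/2)*(0.7803 - z + 1.0242)^2
FOC: (2*5 + 2.0)*z = -3 + 2.0*(0.7803 + 1.0242)
z^{k+1} = 0.0508
Step 3: u-update.
u^{k+1} = 1.0242 + 0.7803 - 0.0508 = 1.7538
Step 4: Primal residual = |0.7803 - 0.0508| = 0.7296


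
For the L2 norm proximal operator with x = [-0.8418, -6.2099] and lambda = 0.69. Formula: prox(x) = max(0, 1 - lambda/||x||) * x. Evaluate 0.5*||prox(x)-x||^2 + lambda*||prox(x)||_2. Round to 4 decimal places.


Step 1: Compute ||x||.
||x|| = 6.2667
Step 2: Compute scaling factor.
scale = max(0, 1 - 0.69/6.2667) = 0.8899
Step 3: prox(x) = [-0.7491, -5.5262]
||prox(x)|| = 5.5767
Step 4: Proximal objective.
0.5*||prox-x||^2 = 0.2381
lambda*||prox|| = 3.8479
Total = 4.086


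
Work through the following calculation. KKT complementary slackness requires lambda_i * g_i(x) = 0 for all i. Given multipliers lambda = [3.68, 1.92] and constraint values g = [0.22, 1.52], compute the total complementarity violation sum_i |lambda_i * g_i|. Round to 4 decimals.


KKT complementary slackness check:
lambda_1 * g_1 = 3.68 * 0.22 = 0.8096
lambda_2 * g_2 = 1.92 * 1.52 = 2.9184
Total violation = 0.8096 + 2.9184 = 3.728


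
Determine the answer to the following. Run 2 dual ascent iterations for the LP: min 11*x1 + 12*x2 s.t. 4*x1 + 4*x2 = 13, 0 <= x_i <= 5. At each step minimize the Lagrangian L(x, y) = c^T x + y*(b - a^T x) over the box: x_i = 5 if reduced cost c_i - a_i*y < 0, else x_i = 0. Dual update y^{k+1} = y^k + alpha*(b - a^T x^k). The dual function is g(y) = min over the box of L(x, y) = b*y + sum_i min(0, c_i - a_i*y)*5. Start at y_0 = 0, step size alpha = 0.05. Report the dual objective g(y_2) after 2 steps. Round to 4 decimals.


Dual ascent for LP: min 11*x1 + 12*x2, 4*x1 + 4*x2 = 13, 0 <= x_i <= 5
Step 1: y^k = 0.0, reduced costs: (11.0, 12.0)
  x^k = (0.0, 0.0), subgradient = b - a^T x = 13.0
  y^{k+1} = 0.0 + 0.05*13.0 = 0.65
Step 2: y^k = 0.65, reduced costs: (8.4, 9.4)
  x^k = (0.0, 0.0), subgradient = b - a^T x = 13.0
  y^{k+1} = 0.65 + 0.05*13.0 = 1.3
Dual objective at y_2 = 1.3: reduced costs (5.8, 6.8), box minimizer x = (0.0, 0.0)
g(y_2) = b*y + (c1 - a1*y)*x1 + (c2 - a2*y)*x2 = 13*1.3 + 5.8*0.0 + 6.8*0.0 = 16.9 + 0.0 + 0.0 = 16.9


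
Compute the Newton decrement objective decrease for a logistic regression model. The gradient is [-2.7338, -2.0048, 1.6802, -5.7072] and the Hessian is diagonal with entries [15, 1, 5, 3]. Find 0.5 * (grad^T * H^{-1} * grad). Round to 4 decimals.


Step 1: H is diagonal, so H^(-1) * g = [-0.1823, -2.0048, 0.336, -1.9024].
Step 2: g^T H^(-1) g = sum_i g_i^2 / H_ii
  = (-2.7338)^2/15 + (-2.0048)^2/1 + (1.6802)^2/5 + (-5.7072)^2/3
  = 0.4982 + 4.0192 + 0.5646 + 10.8574 = 15.9395
Step 3: Objective decrease = 0.5 * g^T H^(-1) g = 7.9697


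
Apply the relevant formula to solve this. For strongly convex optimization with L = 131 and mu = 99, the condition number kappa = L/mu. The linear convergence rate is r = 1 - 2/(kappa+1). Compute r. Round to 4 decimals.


Step 1: Compute the condition number.
kappa = L/mu = 131/99 = 1.3232
Step 2: Compute the convergence rate.
r = 1 - 2/(kappa + 1) = 1 - 2*mu/(L + mu) = (L - mu)/(L + mu) = 32/230 = 0.1391


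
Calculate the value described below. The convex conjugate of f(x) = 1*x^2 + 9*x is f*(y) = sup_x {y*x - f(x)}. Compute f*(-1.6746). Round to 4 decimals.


f*(y) = sup_x {y*x - a*x^2 - b*x} = sup_x {(y-b)*x - a*x^2}
FOC: (y - b) - 2a*x = 0 => x* = (y - b)/(2a)
x* = (-1.6746 - 9)/(2*1) = -5.3373
f*(-1.6746) = (y-b)^2/(4a) = (-1.6746 - 9)^2/(4*1)
= 113.9471/4 = 28.4868


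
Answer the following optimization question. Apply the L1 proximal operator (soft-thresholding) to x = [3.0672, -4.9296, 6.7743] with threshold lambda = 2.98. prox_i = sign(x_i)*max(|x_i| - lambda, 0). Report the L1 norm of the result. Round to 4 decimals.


Soft-thresholding with lambda = 2.98:
prox(3.0672) = sign(3.0672)*max(|3.0672| - 2.98, 0) = 0.0872
prox(-4.9296) = sign(-4.9296)*max(|-4.9296| - 2.98, 0) = -1.9496
prox(6.7743) = sign(6.7743)*max(|6.7743| - 2.98, 0) = 3.7943
prox(x) = [0.0872, -1.9496, 3.7943]
||prox(x)||_1 = 0.0872 + 1.9496 + 3.7943 = 5.8311


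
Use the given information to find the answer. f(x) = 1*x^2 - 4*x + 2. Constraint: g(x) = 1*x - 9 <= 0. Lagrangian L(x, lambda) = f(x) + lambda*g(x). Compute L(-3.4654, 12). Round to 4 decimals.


Step 1: Evaluate f(x).
f(-3.4654) = 1*(-3.4654)^2 - 4*(-3.4654) + 2 = 27.8706
Step 2: Evaluate g(x).
g(-3.4654) = 1*-3.4654 - 9 = -12.4654
Step 3: Compute Lagrangian.
L = 27.8706 + 12*-12.4654 = -121.7142


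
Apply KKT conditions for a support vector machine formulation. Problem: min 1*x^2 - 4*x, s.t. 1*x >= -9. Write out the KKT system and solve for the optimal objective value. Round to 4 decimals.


Step 1: Try lambda = 0 (constraint inactive).
Stationarity: 2*1*x - 4 = 0
x* = 4/(2*1) = 2.0
Check constraint: 1*2.0 = 2.0 >= -9 -- satisfied.
Step 2: Compute optimal value.
f(x*) = 1*2.0^2 - 4*2.0 = -4.0


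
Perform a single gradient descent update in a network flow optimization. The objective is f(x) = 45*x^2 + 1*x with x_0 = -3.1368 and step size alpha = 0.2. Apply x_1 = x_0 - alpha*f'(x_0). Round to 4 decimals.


We compute the gradient at x_0 and apply the update.
f'(x) = 90*x + 1
f'(-3.1368) = 90*-3.1368 + 1 = -281.312
x_1 = -3.1368 - 0.2*-281.312 = 53.1256


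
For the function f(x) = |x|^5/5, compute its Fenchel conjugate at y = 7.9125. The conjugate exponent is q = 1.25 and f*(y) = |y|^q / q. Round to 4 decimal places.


The conjugate exponent q satisfies 1/p + 1/q = 1.
p = 5, so q = 5/(5 - 1) = 1.25
|y|^q = 7.9125^1.25 = 13.2706
f*(7.9125) = 13.2706 / 1.25 = 10.6165


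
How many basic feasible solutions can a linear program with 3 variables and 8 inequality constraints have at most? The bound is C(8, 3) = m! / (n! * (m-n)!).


Each vertex corresponds to some choice of n active constraints out of m, so the number of vertices is at most C(m, n) = m! / (n!(m-n)!).
m = 8, n = 3
Numerator: 8 * 7 * 6
Denominator: 3! = 6
C(8, 3) = 56


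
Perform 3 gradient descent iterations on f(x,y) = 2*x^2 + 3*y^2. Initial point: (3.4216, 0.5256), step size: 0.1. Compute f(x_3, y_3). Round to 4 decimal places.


Gradient descent on f(x,y) = 2*x^2 + 3*y^2.
Starting point: (3.4216, 0.5256), alpha = 0.1
Step 1: grad_x = 2*2*3.4216 = 13.6864, grad_y = 2*3*0.5256 = 3.1536
  x_1 = 3.4216 - 0.1*13.6864 = 2.053
  y_1 = 0.5256 - 0.1*3.1536 = 0.2102
Step 2: grad_x = 2*2*2.053 = 8.2118, grad_y = 2*3*0.2102 = 1.2614
  x_2 = 2.053 - 0.1*8.2118 = 1.2318
  y_2 = 0.2102 - 0.1*1.2614 = 0.0841
Step 3: grad_x = 2*2*1.2318 = 4.9271, grad_y = 2*3*0.0841 = 0.5046
  x_3 = 1.2318 - 0.1*4.9271 = 0.7391
  y_3 = 0.0841 - 0.1*0.5046 = 0.0336
f(0.7391, 0.0336) = 2*0.7391^2 + 3*0.0336^2 = 1.0958


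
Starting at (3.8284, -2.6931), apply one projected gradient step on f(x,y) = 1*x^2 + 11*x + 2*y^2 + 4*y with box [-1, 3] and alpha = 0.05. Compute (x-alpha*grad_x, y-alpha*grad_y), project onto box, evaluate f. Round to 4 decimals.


Step 1: Compute gradient at (3.8284, -2.6931).
grad_x = 2*1*3.8284 + 11 = 18.6568
grad_y = 2*2*-2.6931 + 4 = -6.7724
Step 2: Gradient step.
x_raw = 3.8284 - 0.05*18.6568 = 2.8956
y_raw = -2.6931 - 0.05*-6.7724 = -2.3545
Step 3: Project onto [-1, 3].
x_proj = clip(2.8956) = 2.8956
y_proj = clip(-2.3545) = -1.0
Step 4: Evaluate f.
f(2.8956, -1.0) = 38.2354


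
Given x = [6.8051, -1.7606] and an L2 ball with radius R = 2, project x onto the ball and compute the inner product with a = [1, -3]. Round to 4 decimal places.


Step 1: Compute ||x|| (intermediates to 6 decimals).
||x|| = sqrt(6.8051^2 + (-1.7606)^2) = 7.029161
Step 2: Project.
Since ||x|| > R, scale = R/||x|| = 2/7.029161 = 0.284529, proj(x) = scale * x
proj(x) = [1.936248, -0.500942]
Step 3: Dot product.
a^T * proj(x) = 1*1.936248 - 3*(-0.500942) = 3.4391


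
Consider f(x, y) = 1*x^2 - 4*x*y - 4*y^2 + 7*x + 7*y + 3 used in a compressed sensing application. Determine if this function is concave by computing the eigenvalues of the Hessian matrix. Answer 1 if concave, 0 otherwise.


The Hessian of f(x,y) = 1*x^2 - 4*x*y - 4*y^2 + 7*x + 7*y + 3 is:
H = [[2, -4], [-4, -8]]
Trace = 2 - 8 = -6
Determinant = 2*-8 - (-4)^2 = -32
Discriminant = (-6)^2 - 4*-32 = 164.0
Eigenvalues: lambda_1 = -9.4031, lambda_2 = 3.4031
The function is not concave.

0


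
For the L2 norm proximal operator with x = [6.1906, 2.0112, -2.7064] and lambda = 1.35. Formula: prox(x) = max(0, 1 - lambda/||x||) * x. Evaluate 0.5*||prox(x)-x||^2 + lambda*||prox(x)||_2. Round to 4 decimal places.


Step 1: Compute ||x||.
||x|| = 7.0493
Step 2: Compute scaling factor.
scale = max(0, 1 - 1.35/7.0493) = 0.8085
Step 3: prox(x) = [5.0051, 1.626, -2.1881]
||prox(x)|| = 5.6993
Step 4: Proximal objective.
0.5*||prox-x||^2 = 0.9113
lambda*||prox|| = 7.6941
Total = 8.6053


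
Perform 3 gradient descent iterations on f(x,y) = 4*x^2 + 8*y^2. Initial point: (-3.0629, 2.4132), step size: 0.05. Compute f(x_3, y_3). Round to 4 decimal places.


Gradient descent on f(x,y) = 4*x^2 + 8*y^2.
Starting point: (-3.0629, 2.4132), alpha = 0.05
Step 1: grad_x = 2*4*-3.0629 = -24.5032, grad_y = 2*8*2.4132 = 38.6112
  x_1 = -3.0629 - 0.05*-24.5032 = -1.8377
  y_1 = 2.4132 - 0.05*38.6112 = 0.4826
Step 2: grad_x = 2*4*-1.8377 = -14.7019, grad_y = 2*8*0.4826 = 7.7222
  x_2 = -1.8377 - 0.05*-14.7019 = -1.1026
  y_2 = 0.4826 - 0.05*7.7222 = 0.0965
Step 3: grad_x = 2*4*-1.1026 = -8.8212, grad_y = 2*8*0.0965 = 1.5444
  x_3 = -1.1026 - 0.05*-8.8212 = -0.6616
  y_3 = 0.0965 - 0.05*1.5444 = 0.0193
f(-0.6616, 0.0193) = 4*(-0.6616)^2 + 8*0.0193^2 = 1.7538


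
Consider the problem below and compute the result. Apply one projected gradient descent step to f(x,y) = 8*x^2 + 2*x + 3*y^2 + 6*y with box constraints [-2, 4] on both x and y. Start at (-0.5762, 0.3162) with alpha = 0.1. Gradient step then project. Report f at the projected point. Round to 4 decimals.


Step 1: Compute gradient at (-0.5762, 0.3162).
grad_x = 2*8*-0.5762 + 2 = -7.2192
grad_y = 2*3*0.3162 + 6 = 7.8972
Step 2: Gradient step.
x_raw = -0.5762 - 0.1*-7.2192 = 0.1457
y_raw = 0.3162 - 0.1*7.8972 = -0.4735
Step 3: Project onto [-2, 4].
x_proj = clip(0.1457) = 0.1457
y_proj = clip(-0.4735) = -0.4735
Step 4: Evaluate f.
f(0.1457, -0.4735) = -1.7071


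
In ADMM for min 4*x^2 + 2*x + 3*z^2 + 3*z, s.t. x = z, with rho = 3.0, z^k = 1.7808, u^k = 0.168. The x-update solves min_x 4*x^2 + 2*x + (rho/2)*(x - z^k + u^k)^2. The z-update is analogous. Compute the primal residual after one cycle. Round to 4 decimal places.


ADMM iteration with rho = 3.0, z^k = 1.7808, u^k = 0.168
Step 1: x-update.
Minimize 4*x^2 + 2*x + (3.0/2)*(x - 1.7808 + 0.168)^2
FOC: (2*4 + 3.0)*x = -2 + 3.0*(1.7808 - 0.168)
x^{k+1} = 0.258
Step 2: z-update.
Minimize 3*z^2 + 3*z + (3.0/2)*(0.258 - z + 0.168)^2
FOC: (2*3 + 3.0)*z = -3 + 3.0*(0.258 + 0.168)
z^{k+1} = -0.1913
Step 3: u-update.
u^{k+1} = 0.168 + 0.258 + 0.1913 = 0.6174
Step 4: Primal residual = |0.258 + 0.1913| = 0.4494


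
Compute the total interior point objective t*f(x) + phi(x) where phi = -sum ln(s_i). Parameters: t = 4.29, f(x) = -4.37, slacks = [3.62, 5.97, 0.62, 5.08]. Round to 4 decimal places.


Step 1: Compute log-barrier.
ln values: [1.2865, 1.7867, -0.478, 1.6253]
phi = -(1.2865 + 1.7867 - 0.478 + 1.6253) = -4.2205
Step 2: Compute augmented objective.
t*f(x) = 4.29*-4.37 = -18.7473
Total = -18.7473 - 4.2205 = -22.9678


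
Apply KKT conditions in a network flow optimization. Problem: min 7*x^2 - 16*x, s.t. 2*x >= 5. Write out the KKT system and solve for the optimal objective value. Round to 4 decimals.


Step 1: Try lambda = 0 (constraint inactive).
x_unc = 16/(2*7) = 1.1429
Check: 2*1.1429 = 2.2858 < 5 -- violated!
Step 2: Constraint must be active: 2*x = 5
x* = 5/2 = 2.5
lambda = (2*7*2.5 - 16)/2 = 9.5
Step 3: Compute optimal value.
f(x*) = 7*2.5^2 - 16*2.5 = 3.75


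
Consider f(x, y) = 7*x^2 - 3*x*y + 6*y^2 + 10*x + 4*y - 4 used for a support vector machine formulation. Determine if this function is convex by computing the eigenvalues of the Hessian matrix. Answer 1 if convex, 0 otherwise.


The Hessian of f(x,y) = 7*x^2 - 3*x*y + 6*y^2 + 10*x + 4*y - 4 is:
H = [[14, -3], [-3, 12]]
Trace = 14 + 12 = 26
Determinant = 14*12 - (-3)^2 = 159
Discriminant = (26)^2 - 4*159 = 40.0
Eigenvalues: lambda_1 = 9.8377, lambda_2 = 16.1623
The function is convex.

1


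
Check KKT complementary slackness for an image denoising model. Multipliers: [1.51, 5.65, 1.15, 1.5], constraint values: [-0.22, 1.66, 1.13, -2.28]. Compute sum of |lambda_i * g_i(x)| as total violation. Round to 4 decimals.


KKT complementary slackness check:
lambda_1 * g_1 = 1.51 * -0.22 = -0.3322
lambda_2 * g_2 = 5.65 * 1.66 = 9.379
lambda_3 * g_3 = 1.15 * 1.13 = 1.2995
lambda_4 * g_4 = 1.5 * -2.28 = -3.42
Total violation = 0.3322 + 9.379 + 1.2995 + 3.42 = 14.4307


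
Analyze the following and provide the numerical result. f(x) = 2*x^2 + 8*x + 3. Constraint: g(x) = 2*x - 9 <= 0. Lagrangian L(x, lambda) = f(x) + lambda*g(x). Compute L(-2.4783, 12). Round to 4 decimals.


Step 1: Evaluate f(x).
f(-2.4783) = 2*(-2.4783)^2 + 8*(-2.4783) + 3 = -4.5425
Step 2: Evaluate g(x).
g(-2.4783) = 2*-2.4783 - 9 = -13.9566
Step 3: Compute Lagrangian.
L = -4.5425 + 12*-13.9566 = -172.0217


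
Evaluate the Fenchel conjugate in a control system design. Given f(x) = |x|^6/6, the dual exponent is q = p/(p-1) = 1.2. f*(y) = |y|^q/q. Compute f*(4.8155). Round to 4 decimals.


The conjugate exponent q satisfies 1/p + 1/q = 1.
p = 6, so q = 6/(6 - 1) = 1.2
|y|^q = 4.8155^1.2 = 6.5943
f*(4.8155) = 6.5943 / 1.2 = 5.4953


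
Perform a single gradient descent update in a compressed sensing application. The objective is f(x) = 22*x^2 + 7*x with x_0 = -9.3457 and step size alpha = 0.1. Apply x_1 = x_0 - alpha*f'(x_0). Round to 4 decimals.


We compute the gradient at x_0 and apply the update.
f'(x) = 44*x + 7
f'(-9.3457) = 44*-9.3457 + 7 = -404.2108
x_1 = -9.3457 - 0.1*-404.2108 = 31.0754


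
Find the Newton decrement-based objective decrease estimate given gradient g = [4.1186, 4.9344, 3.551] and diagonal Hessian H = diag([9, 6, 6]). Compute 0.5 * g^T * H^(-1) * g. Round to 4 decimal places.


Step 1: H is diagonal, so H^(-1) * g = [0.4576, 0.8224, 0.5918].
Step 2: g^T H^(-1) g = sum_i g_i^2 / H_ii
  = (4.1186)^2/9 + (4.9344)^2/6 + (3.551)^2/6
  = 1.8848 + 4.0581 + 2.1016 = 8.0444
Step 3: Objective decrease = 0.5 * g^T H^(-1) g = 4.0222


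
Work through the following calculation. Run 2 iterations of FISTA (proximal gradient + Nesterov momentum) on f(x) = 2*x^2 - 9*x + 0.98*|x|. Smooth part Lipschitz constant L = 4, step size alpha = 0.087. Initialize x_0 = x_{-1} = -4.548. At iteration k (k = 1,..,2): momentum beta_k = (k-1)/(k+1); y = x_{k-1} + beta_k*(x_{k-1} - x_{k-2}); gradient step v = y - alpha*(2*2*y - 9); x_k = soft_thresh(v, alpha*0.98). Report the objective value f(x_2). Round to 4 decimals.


FISTA on f(x) = 2*x^2 - 9*x + 0.98*|x|
L = 4, alpha = 0.087
Iteration 1: beta = 0.0, y = -4.548 + 0.0*(-4.548 + 4.548) = -4.548
  grad(y) = -27.192, v = y - alpha*grad = -2.1823
  prox(v) = soft_thresh(-2.1823, 0.0853) = -2.097
Iteration 2: beta = 0.3333, y = -2.097 + 0.3333*(-2.097 + 4.548) = -1.28
  grad(y) = -14.1202, v = y - alpha*grad = -0.0516
  prox(v) = soft_thresh(-0.0516, 0.0853) = 0.0
f(x_2) = 2*0.0^2 - 9*0.0 + 0.98*|0.0| = 0.0


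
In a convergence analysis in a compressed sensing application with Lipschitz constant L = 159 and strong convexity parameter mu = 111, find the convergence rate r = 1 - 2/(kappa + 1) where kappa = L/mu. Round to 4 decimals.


Step 1: Compute the condition number.
kappa = L/mu = 159/111 = 1.4324
Step 2: Compute the convergence rate.
r = 1 - 2/(kappa + 1) = 1 - 2*mu/(L + mu) = (L - mu)/(L + mu) = 48/270 = 0.1778


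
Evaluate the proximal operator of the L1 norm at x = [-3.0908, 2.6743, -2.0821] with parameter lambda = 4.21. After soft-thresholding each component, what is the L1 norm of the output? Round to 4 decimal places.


Soft-thresholding with lambda = 4.21:
prox(-3.0908) = sign(-3.0908)*max(|-3.0908| - 4.21, 0) = 0.0
prox(2.6743) = sign(2.6743)*max(|2.6743| - 4.21, 0) = 0.0
prox(-2.0821) = sign(-2.0821)*max(|-2.0821| - 4.21, 0) = 0.0
prox(x) = [0.0, 0.0, 0.0]
||prox(x)||_1 = 0.0 + 0.0 + 0.0 = 0.0


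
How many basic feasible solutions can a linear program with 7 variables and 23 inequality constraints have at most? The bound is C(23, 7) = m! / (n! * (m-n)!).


Each vertex corresponds to some choice of n active constraints out of m, so the number of vertices is at most C(m, n) = m! / (n!(m-n)!).
m = 23, n = 7
Numerator: 23 * 22 * 21 * 20 * 19 * 18 * 17
Denominator: 7! = 5040
C(23, 7) = 245157


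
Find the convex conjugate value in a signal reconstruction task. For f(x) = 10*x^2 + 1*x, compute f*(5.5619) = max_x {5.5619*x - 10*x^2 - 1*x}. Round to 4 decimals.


f*(y) = sup_x {y*x - a*x^2 - b*x} = sup_x {(y-b)*x - a*x^2}
FOC: (y - b) - 2a*x = 0 => x* = (y - b)/(2a)
x* = (5.5619 - 1)/(2*10) = 0.2281
f*(5.5619) = (y-b)^2/(4a) = (5.5619 - 1)^2/(4*10)
= 20.8109/40 = 0.5203


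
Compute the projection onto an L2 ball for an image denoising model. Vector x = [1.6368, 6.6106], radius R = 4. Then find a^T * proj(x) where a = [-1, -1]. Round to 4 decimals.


Step 1: Compute ||x|| (intermediates to 6 decimals).
||x|| = sqrt(1.6368^2 + 6.6106^2) = 6.810224
Step 2: Project.
Since ||x|| > R, scale = R/||x|| = 4/6.810224 = 0.587352, proj(x) = scale * x
proj(x) = [0.961378, 3.882749]
Step 3: Dot product.
a^T * proj(x) = -1*0.961378 - 1*3.882749 = -4.8441


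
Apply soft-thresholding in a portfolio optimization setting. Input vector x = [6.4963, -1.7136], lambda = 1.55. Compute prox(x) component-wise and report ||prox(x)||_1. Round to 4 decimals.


Soft-thresholding with lambda = 1.55:
prox(6.4963) = sign(6.4963)*max(|6.4963| - 1.55, 0) = 4.9463
prox(-1.7136) = sign(-1.7136)*max(|-1.7136| - 1.55, 0) = -0.1636
prox(x) = [4.9463, -0.1636]
||prox(x)||_1 = 4.9463 + 0.1636 = 5.1099


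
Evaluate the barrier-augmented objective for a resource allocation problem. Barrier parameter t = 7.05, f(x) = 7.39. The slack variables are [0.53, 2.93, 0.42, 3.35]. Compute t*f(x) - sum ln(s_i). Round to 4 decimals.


Step 1: Compute log-barrier.
ln values: [-0.6349, 1.075, -0.8675, 1.209]
phi = -(-0.6349 + 1.075 - 0.8675 + 1.209) = -0.7816
Step 2: Compute augmented objective.
t*f(x) = 7.05*7.39 = 52.0995
Total = 52.0995 - 0.7816 = 51.3179


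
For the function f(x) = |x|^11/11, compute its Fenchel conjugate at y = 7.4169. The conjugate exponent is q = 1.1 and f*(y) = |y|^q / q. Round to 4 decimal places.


The conjugate exponent q satisfies 1/p + 1/q = 1.
p = 11, so q = 11/(11 - 1) = 1.1
|y|^q = 7.4169^1.1 = 9.0624
f*(7.4169) = 9.0624 / 1.1 = 8.2386


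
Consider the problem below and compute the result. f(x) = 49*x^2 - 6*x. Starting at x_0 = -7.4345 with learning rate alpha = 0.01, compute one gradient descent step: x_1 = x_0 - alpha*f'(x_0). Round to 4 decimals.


We compute the gradient at x_0 and apply the update.
f'(x) = 98*x - 6
f'(-7.4345) = 98*-7.4345 - 6 = -734.581
x_1 = -7.4345 - 0.01*-734.581 = -0.0887


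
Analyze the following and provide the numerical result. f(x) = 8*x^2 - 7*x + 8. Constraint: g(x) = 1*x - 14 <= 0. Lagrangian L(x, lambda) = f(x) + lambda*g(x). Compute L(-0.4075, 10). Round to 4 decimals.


Step 1: Evaluate f(x).
f(-0.4075) = 8*(-0.4075)^2 - 7*(-0.4075) + 8 = 12.181
Step 2: Evaluate g(x).
g(-0.4075) = 1*-0.4075 - 14 = -14.4075
Step 3: Compute Lagrangian.
L = 12.181 + 10*-14.4075 = -131.8941


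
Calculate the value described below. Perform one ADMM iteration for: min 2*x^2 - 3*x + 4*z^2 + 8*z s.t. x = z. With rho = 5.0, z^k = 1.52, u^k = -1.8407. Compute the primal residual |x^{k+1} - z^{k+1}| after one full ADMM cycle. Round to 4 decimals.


ADMM iteration with rho = 5.0, z^k = 1.52, u^k = -1.8407
Step 1: x-update.
Minimize 2*x^2 - 3*x + (5.0/2)*(x - 1.52 - 1.8407)^2
FOC: (2*2 + 5.0)*x = 3 + 5.0*(1.52 + 1.8407)
x^{k+1} = 2.2004
Step 2: z-update.
Minimize 4*z^2 + 8*z + (5.0/2)*(2.2004 - z - 1.8407)^2
FOC: (2*4 + 5.0)*z = -8 + 5.0*(2.2004 - 1.8407)
z^{k+1} = -0.477
Step 3: u-update.
u^{k+1} = -1.8407 + 2.2004 + 0.477 = 0.8367
Step 4: Primal residual = |2.2004 + 0.477| = 2.6774


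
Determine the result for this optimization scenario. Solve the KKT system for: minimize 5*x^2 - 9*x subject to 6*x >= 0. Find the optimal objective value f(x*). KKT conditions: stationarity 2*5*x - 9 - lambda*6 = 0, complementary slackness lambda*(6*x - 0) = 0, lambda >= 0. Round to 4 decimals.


Step 1: Try lambda = 0 (constraint inactive).
Stationarity: 2*5*x - 9 = 0
x* = 9/(2*5) = 0.9
Check constraint: 6*0.9 = 5.4 >= 0 -- satisfied.
Step 2: Compute optimal value.
f(x*) = 5*0.9^2 - 9*0.9 = -4.05


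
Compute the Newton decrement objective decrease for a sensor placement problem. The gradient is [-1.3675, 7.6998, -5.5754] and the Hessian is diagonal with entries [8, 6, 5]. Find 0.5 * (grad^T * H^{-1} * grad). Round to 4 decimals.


Step 1: H is diagonal, so H^(-1) * g = [-0.1709, 1.2833, -1.1151].
Step 2: g^T H^(-1) g = sum_i g_i^2 / H_ii
  = (-1.3675)^2/8 + (7.6998)^2/6 + (-5.5754)^2/5
  = 0.2338 + 9.8812 + 6.217 = 16.3319
Step 3: Objective decrease = 0.5 * g^T H^(-1) g = 8.166


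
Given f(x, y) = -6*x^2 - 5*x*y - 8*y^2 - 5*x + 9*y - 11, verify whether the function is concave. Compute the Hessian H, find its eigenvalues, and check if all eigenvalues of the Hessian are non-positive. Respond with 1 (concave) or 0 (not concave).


The Hessian of f(x,y) = -6*x^2 - 5*x*y - 8*y^2 - 5*x + 9*y - 11 is:
H = [[-12, -5], [-5, -16]]
Trace = -12 - 16 = -28
Determinant = -12*-16 - (-5)^2 = 167
Discriminant = (-28)^2 - 4*167 = 116.0
Eigenvalues: lambda_1 = -19.3852, lambda_2 = -8.6148
The function is concave.

1


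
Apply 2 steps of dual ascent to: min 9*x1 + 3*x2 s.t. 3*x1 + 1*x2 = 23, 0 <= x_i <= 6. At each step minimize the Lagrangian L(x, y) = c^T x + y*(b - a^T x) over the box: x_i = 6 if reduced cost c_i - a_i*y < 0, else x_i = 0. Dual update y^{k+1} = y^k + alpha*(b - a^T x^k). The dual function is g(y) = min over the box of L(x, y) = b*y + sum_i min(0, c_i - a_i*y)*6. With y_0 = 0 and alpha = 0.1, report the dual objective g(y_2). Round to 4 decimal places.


Dual ascent for LP: min 9*x1 + 3*x2, 3*x1 + 1*x2 = 23, 0 <= x_i <= 6
Step 1: y^k = 0.0, reduced costs: (9.0, 3.0)
  x^k = (0.0, 0.0), subgradient = b - a^T x = 23.0
  y^{k+1} = 0.0 + 0.1*23.0 = 2.3
Step 2: y^k = 2.3, reduced costs: (2.1, 0.7)
  x^k = (0.0, 0.0), subgradient = b - a^T x = 23.0
  y^{k+1} = 2.3 + 0.1*23.0 = 4.6
Dual objective at y_2 = 4.6: reduced costs (-4.8, -1.6), box minimizer x = (6.0, 6.0)
g(y_2) = b*y + (c1 - a1*y)*x1 + (c2 - a2*y)*x2 = 23*4.6 + (-4.8)*6.0 + (-1.6)*6.0 = 105.8 - 28.8 - 9.6 = 67.4


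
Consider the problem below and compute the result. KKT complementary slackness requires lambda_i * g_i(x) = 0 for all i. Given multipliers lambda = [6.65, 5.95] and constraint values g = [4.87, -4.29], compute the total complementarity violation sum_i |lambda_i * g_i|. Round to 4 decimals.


KKT complementary slackness check:
lambda_1 * g_1 = 6.65 * 4.87 = 32.3855
lambda_2 * g_2 = 5.95 * -4.29 = -25.5255
Total violation = 32.3855 + 25.5255 = 57.911


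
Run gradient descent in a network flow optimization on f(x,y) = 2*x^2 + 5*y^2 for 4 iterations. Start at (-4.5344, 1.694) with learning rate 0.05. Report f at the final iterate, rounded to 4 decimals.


Gradient descent on f(x,y) = 2*x^2 + 5*y^2.
Starting point: (-4.5344, 1.694), alpha = 0.05
Step 1: grad_x = 2*2*-4.5344 = -18.1376, grad_y = 2*5*1.694 = 16.94
  x_1 = -4.5344 - 0.05*-18.1376 = -3.6275
  y_1 = 1.694 - 0.05*16.94 = 0.847
Step 2: grad_x = 2*2*-3.6275 = -14.5101, grad_y = 2*5*0.847 = 8.47
  x_2 = -3.6275 - 0.05*-14.5101 = -2.902
  y_2 = 0.847 - 0.05*8.47 = 0.4235
Step 3: grad_x = 2*2*-2.902 = -11.6081, grad_y = 2*5*0.4235 = 4.235
  x_3 = -2.902 - 0.05*-11.6081 = -2.3216
  y_3 = 0.4235 - 0.05*4.235 = 0.2118
Step 4: grad_x = 2*2*-2.3216 = -9.2865, grad_y = 2*5*0.2118 = 2.1175
  x_4 = -2.3216 - 0.05*-9.2865 = -1.8573
  y_4 = 0.2118 - 0.05*2.1175 = 0.1059
f(-1.8573, 0.1059) = 2*(-1.8573)^2 + 5*0.1059^2 = 6.9551


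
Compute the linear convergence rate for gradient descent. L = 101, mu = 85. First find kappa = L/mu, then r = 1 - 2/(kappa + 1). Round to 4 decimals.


Step 1: Compute the condition number.
kappa = L/mu = 101/85 = 1.1882
Step 2: Compute the convergence rate.
r = 1 - 2/(kappa + 1) = 1 - 2*mu/(L + mu) = (L - mu)/(L + mu) = 16/186 = 0.086


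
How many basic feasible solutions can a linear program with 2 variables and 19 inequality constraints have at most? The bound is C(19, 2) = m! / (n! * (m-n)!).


Each vertex corresponds to some choice of n active constraints out of m, so the number of vertices is at most C(m, n) = m! / (n!(m-n)!).
m = 19, n = 2
Numerator: 19 * 18
Denominator: 2! = 2
C(19, 2) = 171


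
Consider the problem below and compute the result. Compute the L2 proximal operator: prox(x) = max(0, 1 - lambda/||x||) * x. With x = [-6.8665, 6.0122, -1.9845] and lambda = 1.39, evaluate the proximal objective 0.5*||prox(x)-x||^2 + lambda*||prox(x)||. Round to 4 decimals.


Step 1: Compute ||x||.
||x|| = 9.3399
Step 2: Compute scaling factor.
scale = max(0, 1 - 1.39/9.3399) = 0.8512
Step 3: prox(x) = [-5.8446, 5.1174, -1.6892]
||prox(x)|| = 7.9499
Step 4: Proximal objective.
0.5*||prox-x||^2 = 0.9661
lambda*||prox|| = 11.0504
Total = 12.0164


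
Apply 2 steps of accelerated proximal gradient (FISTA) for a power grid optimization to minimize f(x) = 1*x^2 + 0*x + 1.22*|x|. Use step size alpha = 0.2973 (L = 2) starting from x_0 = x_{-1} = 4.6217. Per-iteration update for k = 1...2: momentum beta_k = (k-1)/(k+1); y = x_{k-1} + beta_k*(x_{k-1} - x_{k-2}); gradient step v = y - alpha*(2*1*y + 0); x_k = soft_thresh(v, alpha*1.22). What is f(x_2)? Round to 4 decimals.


FISTA on f(x) = 1*x^2 + 0*x + 1.22*|x|
L = 2, alpha = 0.2973
Iteration 1: beta = 0.0, y = 4.6217 + 0.0*(4.6217 - 4.6217) = 4.6217
  grad(y) = 9.2434, v = y - alpha*grad = 1.8736
  prox(v) = soft_thresh(1.8736, 0.3627) = 1.5109
Iteration 2: beta = 0.3333, y = 1.5109 + 0.3333*(1.5109 - 4.6217) = 0.474
  grad(y) = 0.948, v = y - alpha*grad = 0.1922
  prox(v) = soft_thresh(0.1922, 0.3627) = 0.0
f(x_2) = 1*0.0^2 + 0*0.0 + 1.22*|0.0| = 0.0


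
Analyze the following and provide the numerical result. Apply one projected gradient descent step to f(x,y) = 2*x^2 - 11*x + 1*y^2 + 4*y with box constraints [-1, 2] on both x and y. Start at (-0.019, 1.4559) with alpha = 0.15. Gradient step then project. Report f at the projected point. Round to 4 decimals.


Step 1: Compute gradient at (-0.019, 1.4559).
grad_x = 2*2*-0.019 - 11 = -11.076
grad_y = 2*1*1.4559 + 4 = 6.9118
Step 2: Gradient step.
x_raw = -0.019 - 0.15*-11.076 = 1.6424
y_raw = 1.4559 - 0.15*6.9118 = 0.4191
Step 3: Project onto [-1, 2].
x_proj = clip(1.6424) = 1.6424
y_proj = clip(0.4191) = 0.4191
Step 4: Evaluate f.
f(1.6424, 0.4191) = -10.8193


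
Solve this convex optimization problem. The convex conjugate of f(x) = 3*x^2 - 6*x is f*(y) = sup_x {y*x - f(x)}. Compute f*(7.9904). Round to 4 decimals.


f*(y) = sup_x {y*x - a*x^2 - b*x} = sup_x {(y-b)*x - a*x^2}
FOC: (y - b) - 2a*x = 0 => x* = (y - b)/(2a)
x* = (7.9904 + 6)/(2*3) = 2.3317
f*(7.9904) = (y-b)^2/(4a) = (7.9904 + 6)^2/(4*3)
= 195.7313/12 = 16.3109


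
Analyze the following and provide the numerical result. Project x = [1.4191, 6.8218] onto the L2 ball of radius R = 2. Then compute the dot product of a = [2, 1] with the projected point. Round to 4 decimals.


Step 1: Compute ||x|| (intermediates to 6 decimals).
||x|| = sqrt(1.4191^2 + 6.8218^2) = 6.96784
Step 2: Project.
Since ||x|| > R, scale = R/||x|| = 2/6.96784 = 0.287033, proj(x) = scale * x
proj(x) = [0.407329, 1.958082]
Step 3: Dot product.
a^T * proj(x) = 2*0.407329 + 1*1.958082 = 2.7727


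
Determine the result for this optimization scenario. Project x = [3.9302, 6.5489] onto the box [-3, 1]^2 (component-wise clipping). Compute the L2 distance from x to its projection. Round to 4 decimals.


Project each component onto [-3, 1].
clip(3.9302) = 1.0, clip(6.5489) = 1.0
Projection = [1.0, 1.0]
Squared diffs: [8.5861, 30.7903]
Distance = sqrt(39.3764) = 6.2751


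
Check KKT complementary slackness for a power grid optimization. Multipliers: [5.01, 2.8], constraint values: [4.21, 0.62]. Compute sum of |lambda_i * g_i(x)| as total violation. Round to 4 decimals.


KKT complementary slackness check:
lambda_1 * g_1 = 5.01 * 4.21 = 21.0921
lambda_2 * g_2 = 2.8 * 0.62 = 1.736
Total violation = 21.0921 + 1.736 = 22.8281


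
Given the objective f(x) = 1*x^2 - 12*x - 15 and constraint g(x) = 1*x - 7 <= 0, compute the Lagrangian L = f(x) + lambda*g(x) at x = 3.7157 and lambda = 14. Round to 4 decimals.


Step 1: Evaluate f(x).
f(3.7157) = 1*3.7157^2 - 12*3.7157 - 15 = -45.782
Step 2: Evaluate g(x).
g(3.7157) = 1*3.7157 - 7 = -3.2843
Step 3: Compute Lagrangian.
L = -45.782 + 14*-3.2843 = -91.7622


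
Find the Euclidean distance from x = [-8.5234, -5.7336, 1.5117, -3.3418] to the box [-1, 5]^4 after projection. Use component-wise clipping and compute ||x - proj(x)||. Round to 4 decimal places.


Project each component onto [-1, 5].
clip(-8.5234) = -1.0, clip(-5.7336) = -1.0, clip(1.5117) = 1.5117, clip(-3.3418) = -1.0
Projection = [-1.0, -1.0, 1.5117, -1.0]
Squared diffs: [56.6015, 22.407, 0.0, 5.484]
Distance = sqrt(84.4925) = 9.192


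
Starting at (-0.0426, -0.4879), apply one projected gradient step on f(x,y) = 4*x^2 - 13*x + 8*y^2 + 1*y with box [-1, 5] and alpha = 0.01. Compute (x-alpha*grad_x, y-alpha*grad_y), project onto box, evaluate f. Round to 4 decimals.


Step 1: Compute gradient at (-0.0426, -0.4879).
grad_x = 2*4*-0.0426 - 13 = -13.3408
grad_y = 2*8*-0.4879 + 1 = -6.8064
Step 2: Gradient step.
x_raw = -0.0426 - 0.01*-13.3408 = 0.0908
y_raw = -0.4879 - 0.01*-6.8064 = -0.4198
Step 3: Project onto [-1, 5].
x_proj = clip(0.0908) = 0.0908
y_proj = clip(-0.4198) = -0.4198
Step 4: Evaluate f.
f(0.0908, -0.4198) = -0.1573


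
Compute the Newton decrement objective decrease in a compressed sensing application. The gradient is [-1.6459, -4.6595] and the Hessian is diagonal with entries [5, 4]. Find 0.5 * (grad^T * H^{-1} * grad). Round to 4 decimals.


Step 1: H is diagonal, so H^(-1) * g = [-0.3292, -1.1649].
Step 2: g^T H^(-1) g = sum_i g_i^2 / H_ii
  = (-1.6459)^2/5 + (-4.6595)^2/4
  = 0.5418 + 5.4277 = 5.9695
Step 3: Objective decrease = 0.5 * g^T H^(-1) g = 2.9848


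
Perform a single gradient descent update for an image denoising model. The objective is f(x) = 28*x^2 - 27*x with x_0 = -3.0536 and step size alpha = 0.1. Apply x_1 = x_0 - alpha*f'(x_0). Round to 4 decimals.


We compute the gradient at x_0 and apply the update.
f'(x) = 56*x - 27
f'(-3.0536) = 56*-3.0536 - 27 = -198.0016
x_1 = -3.0536 - 0.1*-198.0016 = 16.7466


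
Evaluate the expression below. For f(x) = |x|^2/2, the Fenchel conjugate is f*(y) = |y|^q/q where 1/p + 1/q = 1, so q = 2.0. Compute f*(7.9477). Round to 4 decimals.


The conjugate exponent q satisfies 1/p + 1/q = 1.
p = 2, so q = 2/(2 - 1) = 2.0
|y|^q = 7.9477^2.0 = 63.1659
f*(7.9477) = 63.1659 / 2.0 = 31.583


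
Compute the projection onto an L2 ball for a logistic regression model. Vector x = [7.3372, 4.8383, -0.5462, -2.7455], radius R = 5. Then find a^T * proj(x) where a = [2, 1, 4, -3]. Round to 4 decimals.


Step 1: Compute ||x|| (intermediates to 6 decimals).
||x|| = sqrt(7.3372^2 + 4.8383^2 + (-0.5462)^2 + (-2.7455)^2) = 9.223869
Step 2: Project.
Since ||x|| > R, scale = R/||x|| = 5/9.223869 = 0.542072, proj(x) = scale * x
proj(x) = [3.977291, 2.622707, -0.29608, -1.488259]
Step 3: Dot product.
a^T * proj(x) = 2*3.977291 + 1*2.622707 + 4*(-0.29608) - 3*(-1.488259) = 13.8577


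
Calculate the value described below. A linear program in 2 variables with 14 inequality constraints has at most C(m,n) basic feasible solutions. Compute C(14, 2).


Each vertex corresponds to some choice of n active constraints out of m, so the number of vertices is at most C(m, n) = m! / (n!(m-n)!).
m = 14, n = 2
Numerator: 14 * 13
Denominator: 2! = 2
C(14, 2) = 91


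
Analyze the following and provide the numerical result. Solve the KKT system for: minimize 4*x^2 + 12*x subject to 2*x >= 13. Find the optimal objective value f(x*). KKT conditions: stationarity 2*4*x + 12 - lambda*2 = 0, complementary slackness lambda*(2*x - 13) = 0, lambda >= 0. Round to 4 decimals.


Step 1: Try lambda = 0 (constraint inactive).
x_unc = -12/(2*4) = -1.5
Check: 2*-1.5 = -3.0 < 13 -- violated!
Step 2: Constraint must be active: 2*x = 13
x* = 13/2 = 6.5
lambda = (2*4*6.5 + 12)/2 = 32.0
Step 3: Compute optimal value.
f(x*) = 4*6.5^2 + 12*6.5 = 247.0


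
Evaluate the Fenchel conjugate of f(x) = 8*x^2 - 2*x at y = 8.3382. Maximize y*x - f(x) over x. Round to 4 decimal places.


f*(y) = sup_x {y*x - a*x^2 - b*x} = sup_x {(y-b)*x - a*x^2}
FOC: (y - b) - 2a*x = 0 => x* = (y - b)/(2a)
x* = (8.3382 + 2)/(2*8) = 0.6461
f*(8.3382) = (y-b)^2/(4a) = (8.3382 + 2)^2/(4*8)
= 106.8784/32 = 3.3399


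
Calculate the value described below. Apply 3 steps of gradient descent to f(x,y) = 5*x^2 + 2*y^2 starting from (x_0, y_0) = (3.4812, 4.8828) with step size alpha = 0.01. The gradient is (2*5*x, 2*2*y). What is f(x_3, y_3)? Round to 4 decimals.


Gradient descent on f(x,y) = 5*x^2 + 2*y^2.
Starting point: (3.4812, 4.8828), alpha = 0.01
Step 1: grad_x = 2*5*3.4812 = 34.812, grad_y = 2*2*4.8828 = 19.5312
  x_1 = 3.4812 - 0.01*34.812 = 3.1331
  y_1 = 4.8828 - 0.01*19.5312 = 4.6875
Step 2: grad_x = 2*5*3.1331 = 31.3308, grad_y = 2*2*4.6875 = 18.75
  x_2 = 3.1331 - 0.01*31.3308 = 2.8198
  y_2 = 4.6875 - 0.01*18.75 = 4.5
Step 3: grad_x = 2*5*2.8198 = 28.1977, grad_y = 2*2*4.5 = 18.0
  x_3 = 2.8198 - 0.01*28.1977 = 2.5378
  y_3 = 4.5 - 0.01*18.0 = 4.32
f(2.5378, 4.32) = 5*2.5378^2 + 2*4.32^2 = 69.5266


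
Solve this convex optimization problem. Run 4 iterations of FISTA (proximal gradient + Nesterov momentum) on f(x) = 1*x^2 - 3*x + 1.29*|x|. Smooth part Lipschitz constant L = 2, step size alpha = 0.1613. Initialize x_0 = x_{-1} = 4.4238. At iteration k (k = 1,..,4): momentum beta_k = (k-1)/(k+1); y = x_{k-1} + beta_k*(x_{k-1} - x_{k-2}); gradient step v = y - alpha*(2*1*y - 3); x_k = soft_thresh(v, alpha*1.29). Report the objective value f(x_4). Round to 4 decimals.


FISTA on f(x) = 1*x^2 - 3*x + 1.29*|x|
L = 2, alpha = 0.1613
Iteration 1: beta = 0.0, y = 4.4238 + 0.0*(4.4238 - 4.4238) = 4.4238
  grad(y) = 5.8476, v = y - alpha*grad = 3.4806
  prox(v) = soft_thresh(3.4806, 0.2081) = 3.2725
Iteration 2: beta = 0.3333, y = 3.2725 + 0.3333*(3.2725 - 4.4238) = 2.8887
  grad(y) = 2.7775, v = y - alpha*grad = 2.4407
  prox(v) = soft_thresh(2.4407, 0.2081) = 2.2327
Iteration 3: beta = 0.5, y = 2.2327 + 0.5*(2.2327 - 3.2725) = 1.7127
  grad(y) = 0.4255, v = y - alpha*grad = 1.6441
  prox(v) = soft_thresh(1.6441, 0.2081) = 1.436
Iteration 4: beta = 0.6, y = 1.436 + 0.6*(1.436 - 2.2327) = 0.958
  grad(y) = -1.0839, v = y - alpha*grad = 1.1329
  prox(v) = soft_thresh(1.1329, 0.2081) = 0.9248
f(x_4) = 1*0.9248^2 - 3*0.9248 + 1.29*|0.9248| = -0.7262


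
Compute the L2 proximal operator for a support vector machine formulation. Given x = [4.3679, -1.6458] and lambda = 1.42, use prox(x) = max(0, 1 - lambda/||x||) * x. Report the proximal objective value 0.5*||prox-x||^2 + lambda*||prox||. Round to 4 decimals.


Step 1: Compute ||x||.
||x|| = 4.6677
Step 2: Compute scaling factor.
scale = max(0, 1 - 1.42/4.6677) = 0.6958
Step 3: prox(x) = [3.0391, -1.1451]
||prox(x)|| = 3.2477
Step 4: Proximal objective.
0.5*||prox-x||^2 = 1.0082
lambda*||prox|| = 4.6117
Total = 5.6199


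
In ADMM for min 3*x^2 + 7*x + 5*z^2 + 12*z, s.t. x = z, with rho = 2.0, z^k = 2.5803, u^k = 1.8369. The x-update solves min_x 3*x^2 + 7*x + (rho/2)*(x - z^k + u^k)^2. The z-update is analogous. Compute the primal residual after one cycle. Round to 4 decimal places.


ADMM iteration with rho = 2.0, z^k = 2.5803, u^k = 1.8369
Step 1: x-update.
Minimize 3*x^2 + 7*x + (2.0/2)*(x - 2.5803 + 1.8369)^2
FOC: (2*3 + 2.0)*x = -7 + 2.0*(2.5803 - 1.8369)
x^{k+1} = -0.6892
Step 2: z-update.
Minimize 5*z^2 + 12*z + (2.0/2)*(-0.6892 - z + 1.8369)^2
FOC: (2*5 + 2.0)*z = -12 + 2.0*(-0.6892 + 1.8369)
z^{k+1} = -0.8087
Step 3: u-update.
u^{k+1} = 1.8369 - 0.6892 + 0.8087 = 1.9565
Step 4: Primal residual = |-0.6892 + 0.8087| = 0.1196
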